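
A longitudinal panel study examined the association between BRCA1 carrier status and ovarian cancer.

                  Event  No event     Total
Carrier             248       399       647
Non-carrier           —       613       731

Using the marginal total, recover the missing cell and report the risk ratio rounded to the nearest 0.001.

2.375

The missing cell is in the unexposed row: 731 − 613 = 118.
So a = 248, b = 399, c = 118, d = 613.
RR = [a/(a+b)] / [c/(c+d)] = (248/647) / (118/731) = 0.38331/0.16142 = 2.37456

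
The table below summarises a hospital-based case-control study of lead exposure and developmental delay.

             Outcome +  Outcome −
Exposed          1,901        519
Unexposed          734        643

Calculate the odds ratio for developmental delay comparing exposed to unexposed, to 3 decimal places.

Cells: a = 1901, b = 519, c = 734, d = 643.
OR = (a·d)/(b·c) = (1901 × 643) / (519 × 734) = 1222343 / 380946 = 3.20870
The odds of developmental delay are about 3.21 times as high in the exposed group.

3.209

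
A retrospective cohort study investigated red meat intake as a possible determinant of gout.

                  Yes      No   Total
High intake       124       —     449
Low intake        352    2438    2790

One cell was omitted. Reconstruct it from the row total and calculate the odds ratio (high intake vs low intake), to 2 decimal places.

2.64

The missing cell is in the exposed row: 449 − 124 = 325.
So a = 124, b = 325, c = 352, d = 2438.
OR = (a·d)/(b·c) = (124 × 2438) / (325 × 352) = 302312 / 114400 = 2.64259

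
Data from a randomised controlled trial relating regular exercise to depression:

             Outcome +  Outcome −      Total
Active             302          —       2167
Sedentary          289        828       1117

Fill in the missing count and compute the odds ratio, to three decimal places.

The missing cell is in the exposed row: 2167 − 302 = 1865.
So a = 302, b = 1865, c = 289, d = 828.
OR = (a·d)/(b·c) = (302 × 828) / (1865 × 289) = 250056 / 538985 = 0.46394

0.464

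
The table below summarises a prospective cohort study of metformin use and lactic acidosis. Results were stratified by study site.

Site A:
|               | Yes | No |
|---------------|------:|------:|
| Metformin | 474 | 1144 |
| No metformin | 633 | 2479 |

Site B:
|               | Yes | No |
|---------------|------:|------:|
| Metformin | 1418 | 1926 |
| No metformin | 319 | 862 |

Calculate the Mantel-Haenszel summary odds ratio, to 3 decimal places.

1.795

OR_MH = Σ(aᵢdᵢ/nᵢ) / Σ(bᵢcᵢ/nᵢ), where nᵢ is the stratum total.
Stratum 1 (Site A): n = 4730; a·d/n = 474·2479/4730 = 248.4241; b·c/n = 1144·633/4730 = 153.0977
Stratum 2 (Site B): n = 4525; a·d/n = 1418·862/4525 = 270.1251; b·c/n = 1926·319/4525 = 135.7777
OR_MH = (248.4241 + 270.1251) / (153.0977 + 135.7777) = 518.5492 / 288.8754 = 1.79506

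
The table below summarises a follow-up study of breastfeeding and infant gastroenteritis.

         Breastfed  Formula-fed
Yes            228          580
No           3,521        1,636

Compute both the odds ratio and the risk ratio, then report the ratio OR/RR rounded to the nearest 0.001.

Reading the table with exposure as columns: a = 228 (Breastfed, case), b = 3521 (Breastfed, non-case), c = 580 (Formula-fed, case), d = 1636.
OR = (228·1636)/(3521·580) = 373008/2042180 = 0.18265
Risk in exposed = 228/3749 = 0.06082; risk in unexposed = 580/2216 = 0.26173; RR = 0.23236
OR/RR = 0.18265 / 0.23236 = 0.78607
The outcome is not rare, so the OR lies further from 1 than the RR.

0.786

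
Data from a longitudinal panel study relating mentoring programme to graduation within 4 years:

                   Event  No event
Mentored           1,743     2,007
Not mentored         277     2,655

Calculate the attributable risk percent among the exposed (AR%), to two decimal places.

79.67

Cells: a = 1743, b = 2007, c = 277, d = 2655.
Risk in exposed = 1743/3750 = 0.46480; risk in unexposed = 277/2932 = 0.09447.
RR = 0.46480/0.09447 = 4.91983
AR% = (RR − 1)/RR × 100 = (4.91983 − 1)/4.91983 × 100 = 79.6741%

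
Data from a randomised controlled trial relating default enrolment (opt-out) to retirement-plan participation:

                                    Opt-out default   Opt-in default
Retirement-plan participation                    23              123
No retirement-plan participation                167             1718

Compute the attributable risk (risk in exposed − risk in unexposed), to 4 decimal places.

Reading the table with exposure as columns: a = 23 (Opt-out default, case), b = 167 (Opt-out default, non-case), c = 123 (Opt-in default, case), d = 1718.
Risk in exposed = 23/190 = 0.121053; risk in unexposed = 123/1841 = 0.066812.
Risk difference = 0.121053 − 0.066812 = 0.054241

0.0542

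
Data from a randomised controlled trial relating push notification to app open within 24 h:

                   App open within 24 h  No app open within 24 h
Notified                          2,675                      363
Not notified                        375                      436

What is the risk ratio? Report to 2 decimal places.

1.90

Cells: a = 2675, b = 363, c = 375, d = 436.
Risk in exposed = 2675/3038 = 0.88051; risk in unexposed = 375/811 = 0.46239.
RR = 0.88051 / 0.46239 = 1.90426
The risk among the exposed is 1.90 times that among the unexposed.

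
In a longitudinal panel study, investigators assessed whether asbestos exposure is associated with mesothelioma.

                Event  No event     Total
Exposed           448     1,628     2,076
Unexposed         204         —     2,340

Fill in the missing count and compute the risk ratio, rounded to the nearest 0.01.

2.48

The missing cell is in the unexposed row: 2340 − 204 = 2136.
So a = 448, b = 1628, c = 204, d = 2136.
RR = [a/(a+b)] / [c/(c+d)] = (448/2076) / (204/2340) = 0.21580/0.08718 = 2.47535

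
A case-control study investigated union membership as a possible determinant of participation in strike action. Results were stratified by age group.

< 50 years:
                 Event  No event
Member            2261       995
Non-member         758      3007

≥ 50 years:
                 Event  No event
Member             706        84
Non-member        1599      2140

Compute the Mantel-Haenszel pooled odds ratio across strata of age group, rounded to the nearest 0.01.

OR_MH = Σ(aᵢdᵢ/nᵢ) / Σ(bᵢcᵢ/nᵢ), where nᵢ is the stratum total.
Stratum 1 (< 50 years): n = 7021; a·d/n = 2261·3007/7021 = 968.3559; b·c/n = 995·758/7021 = 107.4220
Stratum 2 (≥ 50 years): n = 4529; a·d/n = 706·2140/4529 = 333.5924; b·c/n = 84·1599/4529 = 29.6569
OR_MH = (968.3559 + 333.5924) / (107.4220 + 29.6569) = 1301.9483 / 137.0789 = 9.49780

9.50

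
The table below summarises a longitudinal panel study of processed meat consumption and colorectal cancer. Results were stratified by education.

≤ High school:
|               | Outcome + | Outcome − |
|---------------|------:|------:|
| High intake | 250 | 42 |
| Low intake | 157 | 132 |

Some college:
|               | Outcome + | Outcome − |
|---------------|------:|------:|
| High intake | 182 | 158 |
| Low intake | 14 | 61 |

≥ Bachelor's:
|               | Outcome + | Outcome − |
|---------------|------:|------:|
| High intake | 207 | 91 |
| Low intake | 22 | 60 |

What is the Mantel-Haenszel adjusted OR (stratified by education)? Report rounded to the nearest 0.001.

5.296

OR_MH = Σ(aᵢdᵢ/nᵢ) / Σ(bᵢcᵢ/nᵢ), where nᵢ is the stratum total.
Stratum 1 (≤ High school): n = 581; a·d/n = 250·132/581 = 56.7986; b·c/n = 42·157/581 = 11.3494
Stratum 2 (Some college): n = 415; a·d/n = 182·61/415 = 26.7518; b·c/n = 158·14/415 = 5.3301
Stratum 3 (≥ Bachelor's): n = 380; a·d/n = 207·60/380 = 32.6842; b·c/n = 91·22/380 = 5.2684
OR_MH = (56.7986 + 26.7518 + 32.6842) / (11.3494 + 5.3301 + 5.2684) = 116.2346 / 21.9479 = 5.29593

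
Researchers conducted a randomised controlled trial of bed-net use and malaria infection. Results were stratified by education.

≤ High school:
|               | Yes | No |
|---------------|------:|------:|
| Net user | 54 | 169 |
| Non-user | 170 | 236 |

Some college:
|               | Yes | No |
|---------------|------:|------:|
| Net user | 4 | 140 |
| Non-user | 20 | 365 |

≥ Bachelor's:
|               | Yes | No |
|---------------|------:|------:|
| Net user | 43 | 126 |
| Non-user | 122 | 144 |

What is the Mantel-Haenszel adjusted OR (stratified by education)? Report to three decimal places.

0.432

OR_MH = Σ(aᵢdᵢ/nᵢ) / Σ(bᵢcᵢ/nᵢ), where nᵢ is the stratum total.
Stratum 1 (≤ High school): n = 629; a·d/n = 54·236/629 = 20.2607; b·c/n = 169·170/629 = 45.6757
Stratum 2 (Some college): n = 529; a·d/n = 4·365/529 = 2.7599; b·c/n = 140·20/529 = 5.2930
Stratum 3 (≥ Bachelor's): n = 435; a·d/n = 43·144/435 = 14.2345; b·c/n = 126·122/435 = 35.3379
OR_MH = (20.2607 + 2.7599 + 14.2345) / (45.6757 + 5.2930 + 35.3379) = 37.2551 / 86.3066 = 0.43166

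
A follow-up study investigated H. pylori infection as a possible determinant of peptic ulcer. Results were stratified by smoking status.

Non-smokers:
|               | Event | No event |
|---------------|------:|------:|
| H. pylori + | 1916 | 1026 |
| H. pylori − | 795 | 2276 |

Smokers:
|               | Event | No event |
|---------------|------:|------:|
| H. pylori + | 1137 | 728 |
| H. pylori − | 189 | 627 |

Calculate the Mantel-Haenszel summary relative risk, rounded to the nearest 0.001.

RR_MH = Σ(aᵢ·n₀ᵢ/nᵢ) / Σ(cᵢ·n₁ᵢ/nᵢ), with n₁ᵢ = aᵢ+bᵢ (exposed), n₀ᵢ = cᵢ+dᵢ (unexposed), nᵢ = n₁ᵢ+n₀ᵢ.
Stratum 1 (Non-smokers): n₁ = 2942, n₀ = 3071, n = 6013; a·n₀/n = 1916·3071/6013 = 978.5525; c·n₁/n = 795·2942/6013 = 388.9722
Stratum 2 (Smokers): n₁ = 1865, n₀ = 816, n = 2681; a·n₀/n = 1137·816/2681 = 346.0619; c·n₁/n = 189·1865/2681 = 131.4752
RR_MH = (978.5525 + 346.0619) / (388.9722 + 131.4752) = 1324.6144 / 520.4474 = 2.54515

2.545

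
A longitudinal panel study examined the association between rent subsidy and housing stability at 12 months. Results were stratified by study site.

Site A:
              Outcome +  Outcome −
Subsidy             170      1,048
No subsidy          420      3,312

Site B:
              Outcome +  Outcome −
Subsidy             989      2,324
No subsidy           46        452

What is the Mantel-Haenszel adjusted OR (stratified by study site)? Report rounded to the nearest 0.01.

OR_MH = Σ(aᵢdᵢ/nᵢ) / Σ(bᵢcᵢ/nᵢ), where nᵢ is the stratum total.
Stratum 1 (Site A): n = 4950; a·d/n = 170·3312/4950 = 113.7455; b·c/n = 1048·420/4950 = 88.9212
Stratum 2 (Site B): n = 3811; a·d/n = 989·452/3811 = 117.2994; b·c/n = 2324·46/3811 = 28.0514
OR_MH = (113.7455 + 117.2994) / (88.9212 + 28.0514) = 231.0449 / 116.9726 = 1.97520

1.98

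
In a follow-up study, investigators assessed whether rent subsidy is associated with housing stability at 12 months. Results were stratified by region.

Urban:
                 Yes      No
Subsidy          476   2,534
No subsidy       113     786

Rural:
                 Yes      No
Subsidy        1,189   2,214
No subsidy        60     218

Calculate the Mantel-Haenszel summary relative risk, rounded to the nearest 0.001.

1.399

RR_MH = Σ(aᵢ·n₀ᵢ/nᵢ) / Σ(cᵢ·n₁ᵢ/nᵢ), with n₁ᵢ = aᵢ+bᵢ (exposed), n₀ᵢ = cᵢ+dᵢ (unexposed), nᵢ = n₁ᵢ+n₀ᵢ.
Stratum 1 (Urban): n₁ = 3010, n₀ = 899, n = 3909; a·n₀/n = 476·899/3909 = 109.4715; c·n₁/n = 113·3010/3909 = 87.0120
Stratum 2 (Rural): n₁ = 3403, n₀ = 278, n = 3681; a·n₀/n = 1189·278/3681 = 89.7968; c·n₁/n = 60·3403/3681 = 55.4686
RR_MH = (109.4715 + 89.7968) / (87.0120 + 55.4686) = 199.2683 / 142.4806 = 1.39856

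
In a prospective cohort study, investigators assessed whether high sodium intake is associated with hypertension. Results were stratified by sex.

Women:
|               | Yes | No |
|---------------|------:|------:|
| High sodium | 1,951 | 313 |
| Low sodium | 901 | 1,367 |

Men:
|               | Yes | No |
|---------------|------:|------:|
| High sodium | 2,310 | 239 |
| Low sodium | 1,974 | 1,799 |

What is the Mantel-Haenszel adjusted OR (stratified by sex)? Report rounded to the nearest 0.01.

OR_MH = Σ(aᵢdᵢ/nᵢ) / Σ(bᵢcᵢ/nᵢ), where nᵢ is the stratum total.
Stratum 1 (Women): n = 4532; a·d/n = 1951·1367/4532 = 588.4857; b·c/n = 313·901/4532 = 62.2271
Stratum 2 (Men): n = 6322; a·d/n = 2310·1799/6322 = 657.3379; b·c/n = 239·1974/6322 = 74.6261
OR_MH = (588.4857 + 657.3379) / (62.2271 + 74.6261) = 1245.8235 / 136.8531 = 9.10336

9.10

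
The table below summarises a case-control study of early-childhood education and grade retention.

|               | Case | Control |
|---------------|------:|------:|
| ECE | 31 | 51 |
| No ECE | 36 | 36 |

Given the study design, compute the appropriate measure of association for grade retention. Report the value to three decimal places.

Cells: a = 31, b = 51, c = 36, d = 36.
This is a case-control study: participants were sampled on outcome status, so risks in the source population cannot be estimated directly — relative risk is not valid here. The odds ratio is the appropriate measure.
OR = (a·d)/(b·c) = (31 × 36) / (51 × 36) = 1116 / 1836 = 0.60784

0.608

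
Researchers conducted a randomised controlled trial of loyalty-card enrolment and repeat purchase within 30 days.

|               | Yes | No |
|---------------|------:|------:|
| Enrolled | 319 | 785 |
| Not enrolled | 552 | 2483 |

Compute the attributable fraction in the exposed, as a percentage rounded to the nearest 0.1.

Cells: a = 319, b = 785, c = 552, d = 2483.
Risk in exposed = 319/1104 = 0.28895; risk in unexposed = 552/3035 = 0.18188.
RR = 0.28895/0.18188 = 1.58870
AR% = (RR − 1)/RR × 100 = (1.58870 − 1)/1.58870 × 100 = 37.0554%

37.1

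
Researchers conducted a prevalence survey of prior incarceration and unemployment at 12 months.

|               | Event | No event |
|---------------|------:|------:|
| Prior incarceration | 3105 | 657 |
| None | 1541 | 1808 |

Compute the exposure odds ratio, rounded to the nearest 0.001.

Cells: a = 3105, b = 657, c = 1541, d = 1808.
OR = (a·d)/(b·c) = (3105 × 1808) / (657 × 1541) = 5613840 / 1012437 = 5.54488
The odds of unemployment at 12 months are about 5.54 times as high in the prior incarceration group.

5.545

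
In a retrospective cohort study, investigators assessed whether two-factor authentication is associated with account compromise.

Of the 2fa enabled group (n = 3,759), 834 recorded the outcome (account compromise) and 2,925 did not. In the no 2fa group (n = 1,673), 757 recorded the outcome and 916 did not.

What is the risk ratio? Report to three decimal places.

0.490

From the description: a = 834, b = 2925, c = 757, d = 916.
Risk in exposed = 834/3759 = 0.22187; risk in unexposed = 757/1673 = 0.45248.
RR = 0.22187 / 0.45248 = 0.49034
The risk is 51% lower among the exposed than among the unexposed.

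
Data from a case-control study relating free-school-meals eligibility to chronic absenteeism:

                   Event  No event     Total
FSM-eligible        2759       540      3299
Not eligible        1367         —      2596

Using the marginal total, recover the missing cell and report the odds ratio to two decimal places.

The missing cell is in the unexposed row: 2596 − 1367 = 1229.
So a = 2759, b = 540, c = 1367, d = 1229.
OR = (a·d)/(b·c) = (2759 × 1229) / (540 × 1367) = 3390811 / 738180 = 4.59347

4.59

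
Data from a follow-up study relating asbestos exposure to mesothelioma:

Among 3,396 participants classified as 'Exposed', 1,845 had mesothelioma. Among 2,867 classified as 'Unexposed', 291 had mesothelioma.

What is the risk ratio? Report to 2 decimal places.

5.35

From the description: a = 1845, b = 1551, c = 291, d = 2576.
Risk in exposed = 1845/3396 = 0.54329; risk in unexposed = 291/2867 = 0.10150.
RR = 0.54329 / 0.10150 = 5.35258
The risk among the exposed is 5.35 times that among the unexposed.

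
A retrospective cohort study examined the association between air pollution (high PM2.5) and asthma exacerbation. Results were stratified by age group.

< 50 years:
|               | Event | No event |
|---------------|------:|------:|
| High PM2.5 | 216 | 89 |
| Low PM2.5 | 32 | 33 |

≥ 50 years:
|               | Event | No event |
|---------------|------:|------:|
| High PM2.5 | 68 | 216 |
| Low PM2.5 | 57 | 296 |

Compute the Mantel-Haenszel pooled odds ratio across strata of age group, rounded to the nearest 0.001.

OR_MH = Σ(aᵢdᵢ/nᵢ) / Σ(bᵢcᵢ/nᵢ), where nᵢ is the stratum total.
Stratum 1 (< 50 years): n = 370; a·d/n = 216·33/370 = 19.2649; b·c/n = 89·32/370 = 7.6973
Stratum 2 (≥ 50 years): n = 637; a·d/n = 68·296/637 = 31.5981; b·c/n = 216·57/637 = 19.3281
OR_MH = (19.2649 + 31.5981) / (7.6973 + 19.3281) = 50.8630 / 27.0254 = 1.88204

1.882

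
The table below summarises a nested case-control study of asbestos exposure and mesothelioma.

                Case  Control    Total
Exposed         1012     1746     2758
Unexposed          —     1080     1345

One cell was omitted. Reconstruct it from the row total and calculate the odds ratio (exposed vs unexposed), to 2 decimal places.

2.36

The missing cell is in the unexposed row: 1345 − 1080 = 265.
So a = 1012, b = 1746, c = 265, d = 1080.
OR = (a·d)/(b·c) = (1012 × 1080) / (1746 × 265) = 1092960 / 462690 = 2.36219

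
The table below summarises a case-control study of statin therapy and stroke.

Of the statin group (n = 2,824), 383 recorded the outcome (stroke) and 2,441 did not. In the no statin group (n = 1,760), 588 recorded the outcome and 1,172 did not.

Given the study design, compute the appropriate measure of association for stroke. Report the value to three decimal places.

0.313

From the description: a = 383, b = 2441, c = 588, d = 1172.
This is a case-control study: participants were sampled on outcome status, so risks in the source population cannot be estimated directly — relative risk is not valid here. The odds ratio is the appropriate measure.
OR = (a·d)/(b·c) = (383 × 1172) / (2441 × 588) = 448876 / 1435308 = 0.31274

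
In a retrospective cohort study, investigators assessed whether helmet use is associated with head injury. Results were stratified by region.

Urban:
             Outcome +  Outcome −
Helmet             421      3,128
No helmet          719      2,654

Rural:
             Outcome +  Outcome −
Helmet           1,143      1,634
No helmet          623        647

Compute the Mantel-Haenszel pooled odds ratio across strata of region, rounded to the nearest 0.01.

0.60

OR_MH = Σ(aᵢdᵢ/nᵢ) / Σ(bᵢcᵢ/nᵢ), where nᵢ is the stratum total.
Stratum 1 (Urban): n = 6922; a·d/n = 421·2654/6922 = 161.4178; b·c/n = 3128·719/6922 = 324.9107
Stratum 2 (Rural): n = 4047; a·d/n = 1143·647/4047 = 182.7331; b·c/n = 1634·623/4047 = 251.5399
OR_MH = (161.4178 + 182.7331) / (324.9107 + 251.5399) = 344.1509 / 576.4506 = 0.59702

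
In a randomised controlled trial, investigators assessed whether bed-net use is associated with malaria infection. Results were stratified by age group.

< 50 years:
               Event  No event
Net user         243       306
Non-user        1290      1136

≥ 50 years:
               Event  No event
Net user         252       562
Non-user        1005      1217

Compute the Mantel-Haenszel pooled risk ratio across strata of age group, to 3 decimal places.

0.754

RR_MH = Σ(aᵢ·n₀ᵢ/nᵢ) / Σ(cᵢ·n₁ᵢ/nᵢ), with n₁ᵢ = aᵢ+bᵢ (exposed), n₀ᵢ = cᵢ+dᵢ (unexposed), nᵢ = n₁ᵢ+n₀ᵢ.
Stratum 1 (< 50 years): n₁ = 549, n₀ = 2426, n = 2975; a·n₀/n = 243·2426/2975 = 198.1573; c·n₁/n = 1290·549/2975 = 238.0538
Stratum 2 (≥ 50 years): n₁ = 814, n₀ = 2222, n = 3036; a·n₀/n = 252·2222/3036 = 184.4348; c·n₁/n = 1005·814/3036 = 269.4565
RR_MH = (198.1573 + 184.4348) / (238.0538 + 269.4565) = 382.5921 / 507.5103 = 0.75386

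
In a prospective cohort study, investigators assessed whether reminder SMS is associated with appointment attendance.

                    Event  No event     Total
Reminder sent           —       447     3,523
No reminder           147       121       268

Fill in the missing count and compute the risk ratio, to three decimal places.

The missing cell is in the exposed row: 3523 − 447 = 3076.
So a = 3076, b = 447, c = 147, d = 121.
RR = [a/(a+b)] / [c/(c+d)] = (3076/3523) / (147/268) = 0.87312/0.54851 = 1.59181

1.592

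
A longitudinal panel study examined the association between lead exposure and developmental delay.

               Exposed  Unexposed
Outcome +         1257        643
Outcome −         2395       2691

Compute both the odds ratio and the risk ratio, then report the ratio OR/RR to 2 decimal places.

1.23

Reading the table with exposure as columns: a = 1257 (Exposed, case), b = 2395 (Exposed, non-case), c = 643 (Unexposed, case), d = 2691.
OR = (1257·2691)/(2395·643) = 3382587/1539985 = 2.19651
Risk in exposed = 1257/3652 = 0.34419; risk in unexposed = 643/3334 = 0.19286; RR = 1.78467
OR/RR = 2.19651 / 1.78467 = 1.23076
The outcome is not rare, so the OR lies further from 1 than the RR.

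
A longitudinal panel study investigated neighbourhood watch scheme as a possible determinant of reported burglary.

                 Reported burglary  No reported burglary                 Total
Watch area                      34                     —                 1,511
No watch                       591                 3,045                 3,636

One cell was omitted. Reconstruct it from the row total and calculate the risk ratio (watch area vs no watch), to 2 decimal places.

The missing cell is in the exposed row: 1511 − 34 = 1477.
So a = 34, b = 1477, c = 591, d = 3045.
RR = [a/(a+b)] / [c/(c+d)] = (34/1511) / (591/3636) = 0.02250/0.16254 = 0.13844

0.14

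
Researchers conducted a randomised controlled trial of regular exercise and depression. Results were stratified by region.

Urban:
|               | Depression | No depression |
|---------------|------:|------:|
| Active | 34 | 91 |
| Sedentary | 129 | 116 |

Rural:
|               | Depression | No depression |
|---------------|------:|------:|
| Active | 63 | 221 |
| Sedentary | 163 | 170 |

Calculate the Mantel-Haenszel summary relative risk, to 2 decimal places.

0.48

RR_MH = Σ(aᵢ·n₀ᵢ/nᵢ) / Σ(cᵢ·n₁ᵢ/nᵢ), with n₁ᵢ = aᵢ+bᵢ (exposed), n₀ᵢ = cᵢ+dᵢ (unexposed), nᵢ = n₁ᵢ+n₀ᵢ.
Stratum 1 (Urban): n₁ = 125, n₀ = 245, n = 370; a·n₀/n = 34·245/370 = 22.5135; c·n₁/n = 129·125/370 = 43.5811
Stratum 2 (Rural): n₁ = 284, n₀ = 333, n = 617; a·n₀/n = 63·333/617 = 34.0016; c·n₁/n = 163·284/617 = 75.0276
RR_MH = (22.5135 + 34.0016) / (43.5811 + 75.0276) = 56.5151 / 118.6086 = 0.47648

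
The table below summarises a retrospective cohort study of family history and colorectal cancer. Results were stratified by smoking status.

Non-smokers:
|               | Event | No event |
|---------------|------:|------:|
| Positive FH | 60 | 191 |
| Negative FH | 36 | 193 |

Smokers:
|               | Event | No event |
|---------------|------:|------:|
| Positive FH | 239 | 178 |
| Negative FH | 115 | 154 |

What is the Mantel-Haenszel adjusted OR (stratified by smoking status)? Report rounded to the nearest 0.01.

OR_MH = Σ(aᵢdᵢ/nᵢ) / Σ(bᵢcᵢ/nᵢ), where nᵢ is the stratum total.
Stratum 1 (Non-smokers): n = 480; a·d/n = 60·193/480 = 24.1250; b·c/n = 191·36/480 = 14.3250
Stratum 2 (Smokers): n = 686; a·d/n = 239·154/686 = 53.6531; b·c/n = 178·115/686 = 29.8397
OR_MH = (24.1250 + 53.6531) / (14.3250 + 29.8397) = 77.7781 / 44.1647 = 1.76109

1.76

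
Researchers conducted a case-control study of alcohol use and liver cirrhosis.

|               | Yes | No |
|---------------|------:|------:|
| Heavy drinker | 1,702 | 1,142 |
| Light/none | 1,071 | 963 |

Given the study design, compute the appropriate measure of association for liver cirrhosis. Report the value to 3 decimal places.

Cells: a = 1702, b = 1142, c = 1071, d = 963.
This is a case-control study: participants were sampled on outcome status, so risks in the source population cannot be estimated directly — relative risk is not valid here. The odds ratio is the appropriate measure.
OR = (a·d)/(b·c) = (1702 × 963) / (1142 × 1071) = 1639026 / 1223082 = 1.34008

1.340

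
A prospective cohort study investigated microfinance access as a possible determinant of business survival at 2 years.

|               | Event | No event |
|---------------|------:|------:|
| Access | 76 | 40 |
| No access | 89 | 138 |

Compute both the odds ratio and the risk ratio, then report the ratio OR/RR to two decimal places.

Cells: a = 76, b = 40, c = 89, d = 138.
OR = (76·138)/(40·89) = 10488/3560 = 2.94607
Risk in exposed = 76/116 = 0.65517; risk in unexposed = 89/227 = 0.39207; RR = 1.67106
OR/RR = 2.94607 / 1.67106 = 1.76300
The outcome is not rare, so the OR lies further from 1 than the RR.

1.76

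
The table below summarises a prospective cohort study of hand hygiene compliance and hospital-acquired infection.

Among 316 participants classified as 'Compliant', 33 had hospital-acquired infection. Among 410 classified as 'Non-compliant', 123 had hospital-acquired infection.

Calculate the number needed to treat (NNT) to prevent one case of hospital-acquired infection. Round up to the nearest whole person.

Risk in treated group = 33/316 = 0.10443; risk in control = 123/410 = 0.30000.
Absolute risk reduction = 0.30000 − 0.10443 = 0.19557
NNT = 1 / ARR = 1 / 0.19557 = 5.113 → round up → 6

6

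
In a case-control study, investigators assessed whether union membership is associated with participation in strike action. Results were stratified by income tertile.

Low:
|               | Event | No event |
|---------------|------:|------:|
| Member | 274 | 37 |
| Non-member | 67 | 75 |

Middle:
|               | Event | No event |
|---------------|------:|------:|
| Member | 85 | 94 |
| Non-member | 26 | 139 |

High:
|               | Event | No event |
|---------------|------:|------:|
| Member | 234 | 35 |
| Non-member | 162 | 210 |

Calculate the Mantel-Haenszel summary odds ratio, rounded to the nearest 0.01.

OR_MH = Σ(aᵢdᵢ/nᵢ) / Σ(bᵢcᵢ/nᵢ), where nᵢ is the stratum total.
Stratum 1 (Low): n = 453; a·d/n = 274·75/453 = 45.3642; b·c/n = 37·67/453 = 5.4724
Stratum 2 (Middle): n = 344; a·d/n = 85·139/344 = 34.3459; b·c/n = 94·26/344 = 7.1047
Stratum 3 (High): n = 641; a·d/n = 234·210/641 = 76.6615; b·c/n = 35·162/641 = 8.8456
OR_MH = (45.3642 + 34.3459 + 76.6615) / (5.4724 + 7.1047 + 8.8456) = 156.3716 / 21.4226 = 7.29937

7.30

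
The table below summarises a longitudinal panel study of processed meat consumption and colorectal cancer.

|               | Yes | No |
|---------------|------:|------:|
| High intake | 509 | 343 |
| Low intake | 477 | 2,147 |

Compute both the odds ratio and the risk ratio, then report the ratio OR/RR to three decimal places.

2.032

Cells: a = 509, b = 343, c = 477, d = 2147.
OR = (509·2147)/(343·477) = 1092823/163611 = 6.67940
Risk in exposed = 509/852 = 0.59742; risk in unexposed = 477/2624 = 0.18178; RR = 3.28642
OR/RR = 6.67940 / 3.28642 = 2.03242
The outcome is not rare, so the OR lies further from 1 than the RR.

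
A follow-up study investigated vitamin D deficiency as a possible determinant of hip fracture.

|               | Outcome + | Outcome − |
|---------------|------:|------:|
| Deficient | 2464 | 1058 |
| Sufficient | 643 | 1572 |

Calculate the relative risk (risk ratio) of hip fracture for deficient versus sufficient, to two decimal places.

Cells: a = 2464, b = 1058, c = 643, d = 1572.
Risk in exposed = 2464/3522 = 0.69960; risk in unexposed = 643/2215 = 0.29029.
RR = 0.69960 / 0.29029 = 2.40998
The risk among the exposed is 2.41 times that among the unexposed.

2.41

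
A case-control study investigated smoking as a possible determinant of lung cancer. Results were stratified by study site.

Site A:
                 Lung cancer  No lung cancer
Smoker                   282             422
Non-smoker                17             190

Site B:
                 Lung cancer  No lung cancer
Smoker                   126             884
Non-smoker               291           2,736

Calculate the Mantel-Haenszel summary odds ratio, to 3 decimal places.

OR_MH = Σ(aᵢdᵢ/nᵢ) / Σ(bᵢcᵢ/nᵢ), where nᵢ is the stratum total.
Stratum 1 (Site A): n = 911; a·d/n = 282·190/911 = 58.8145; b·c/n = 422·17/911 = 7.8749
Stratum 2 (Site B): n = 4037; a·d/n = 126·2736/4037 = 85.3941; b·c/n = 884·291/4037 = 63.7216
OR_MH = (58.8145 + 85.3941) / (7.8749 + 63.7216) = 144.2086 / 71.5964 = 2.01419

2.014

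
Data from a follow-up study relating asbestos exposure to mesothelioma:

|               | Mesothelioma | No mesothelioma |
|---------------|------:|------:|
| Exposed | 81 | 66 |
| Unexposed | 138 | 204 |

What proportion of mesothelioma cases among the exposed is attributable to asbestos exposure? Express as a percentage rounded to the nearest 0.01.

Cells: a = 81, b = 66, c = 138, d = 204.
Risk in exposed = 81/147 = 0.55102; risk in unexposed = 138/342 = 0.40351.
RR = 0.55102/0.40351 = 1.36557
AR% = (RR − 1)/RR × 100 = (1.36557 − 1)/1.36557 × 100 = 26.7706%

26.77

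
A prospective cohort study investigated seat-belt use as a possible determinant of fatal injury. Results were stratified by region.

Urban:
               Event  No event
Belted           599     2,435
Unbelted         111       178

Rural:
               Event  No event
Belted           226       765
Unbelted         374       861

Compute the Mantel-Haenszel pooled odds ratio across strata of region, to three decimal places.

0.569

OR_MH = Σ(aᵢdᵢ/nᵢ) / Σ(bᵢcᵢ/nᵢ), where nᵢ is the stratum total.
Stratum 1 (Urban): n = 3323; a·d/n = 599·178/3323 = 32.0861; b·c/n = 2435·111/3323 = 81.3376
Stratum 2 (Rural): n = 2226; a·d/n = 226·861/2226 = 87.4151; b·c/n = 765·374/2226 = 128.5310
OR_MH = (32.0861 + 87.4151) / (81.3376 + 128.5310) = 119.5012 / 209.8686 = 0.56941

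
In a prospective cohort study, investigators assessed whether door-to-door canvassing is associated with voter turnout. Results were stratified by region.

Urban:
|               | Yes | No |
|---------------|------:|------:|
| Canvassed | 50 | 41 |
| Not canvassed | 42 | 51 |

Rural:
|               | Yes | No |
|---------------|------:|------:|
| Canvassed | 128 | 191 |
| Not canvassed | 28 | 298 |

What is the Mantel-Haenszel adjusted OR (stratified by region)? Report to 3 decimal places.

OR_MH = Σ(aᵢdᵢ/nᵢ) / Σ(bᵢcᵢ/nᵢ), where nᵢ is the stratum total.
Stratum 1 (Urban): n = 184; a·d/n = 50·51/184 = 13.8587; b·c/n = 41·42/184 = 9.3587
Stratum 2 (Rural): n = 645; a·d/n = 128·298/645 = 59.1380; b·c/n = 191·28/645 = 8.2915
OR_MH = (13.8587 + 59.1380) / (9.3587 + 8.2915) = 72.9967 / 17.6502 = 4.13575

4.136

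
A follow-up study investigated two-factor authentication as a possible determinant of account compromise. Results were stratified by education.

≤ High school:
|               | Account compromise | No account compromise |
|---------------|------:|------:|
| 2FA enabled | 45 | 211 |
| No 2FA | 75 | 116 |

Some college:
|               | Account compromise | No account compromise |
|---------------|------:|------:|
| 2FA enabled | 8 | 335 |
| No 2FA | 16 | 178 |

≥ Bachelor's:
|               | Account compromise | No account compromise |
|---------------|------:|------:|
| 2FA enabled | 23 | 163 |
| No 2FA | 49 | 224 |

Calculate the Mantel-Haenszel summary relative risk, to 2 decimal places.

0.49

RR_MH = Σ(aᵢ·n₀ᵢ/nᵢ) / Σ(cᵢ·n₁ᵢ/nᵢ), with n₁ᵢ = aᵢ+bᵢ (exposed), n₀ᵢ = cᵢ+dᵢ (unexposed), nᵢ = n₁ᵢ+n₀ᵢ.
Stratum 1 (≤ High school): n₁ = 256, n₀ = 191, n = 447; a·n₀/n = 45·191/447 = 19.2282; c·n₁/n = 75·256/447 = 42.9530
Stratum 2 (Some college): n₁ = 343, n₀ = 194, n = 537; a·n₀/n = 8·194/537 = 2.8901; c·n₁/n = 16·343/537 = 10.2197
Stratum 3 (≥ Bachelor's): n₁ = 186, n₀ = 273, n = 459; a·n₀/n = 23·273/459 = 13.6797; c·n₁/n = 49·186/459 = 19.8562
RR_MH = (19.2282 + 2.8901 + 13.6797) / (42.9530 + 10.2197 + 19.8562) = 35.7981 / 73.0290 = 0.49019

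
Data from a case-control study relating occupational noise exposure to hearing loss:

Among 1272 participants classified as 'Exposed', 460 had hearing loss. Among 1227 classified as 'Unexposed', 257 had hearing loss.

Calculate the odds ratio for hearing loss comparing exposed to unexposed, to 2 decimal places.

2.14

From the description: a = 460, b = 812, c = 257, d = 970.
OR = (a·d)/(b·c) = (460 × 970) / (812 × 257) = 446200 / 208684 = 2.13816
The odds of hearing loss are about 2.14 times as high in the exposed group.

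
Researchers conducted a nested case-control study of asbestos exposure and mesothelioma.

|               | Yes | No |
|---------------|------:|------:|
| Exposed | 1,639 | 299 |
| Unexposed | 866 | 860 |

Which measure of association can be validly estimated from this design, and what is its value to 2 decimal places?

5.44

Cells: a = 1639, b = 299, c = 866, d = 860.
This is a nested case-control study: participants were sampled on outcome status, so risks in the source population cannot be estimated directly — relative risk is not valid here. The odds ratio is the appropriate measure.
OR = (a·d)/(b·c) = (1639 × 860) / (299 × 866) = 1409540 / 258934 = 5.44363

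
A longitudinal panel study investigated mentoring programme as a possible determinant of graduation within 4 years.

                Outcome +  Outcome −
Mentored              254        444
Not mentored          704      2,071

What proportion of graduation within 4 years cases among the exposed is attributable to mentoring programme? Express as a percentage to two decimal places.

Cells: a = 254, b = 444, c = 704, d = 2071.
Risk in exposed = 254/698 = 0.36390; risk in unexposed = 704/2775 = 0.25369.
RR = 0.36390/0.25369 = 1.43439
AR% = (RR − 1)/RR × 100 = (1.43439 − 1)/1.43439 × 100 = 30.2842%

30.28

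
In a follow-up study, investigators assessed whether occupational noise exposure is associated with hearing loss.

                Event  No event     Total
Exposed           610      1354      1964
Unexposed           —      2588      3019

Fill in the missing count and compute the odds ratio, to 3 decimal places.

The missing cell is in the unexposed row: 3019 − 2588 = 431.
So a = 610, b = 1354, c = 431, d = 2588.
OR = (a·d)/(b·c) = (610 × 2588) / (1354 × 431) = 1578680 / 583574 = 2.70519

2.705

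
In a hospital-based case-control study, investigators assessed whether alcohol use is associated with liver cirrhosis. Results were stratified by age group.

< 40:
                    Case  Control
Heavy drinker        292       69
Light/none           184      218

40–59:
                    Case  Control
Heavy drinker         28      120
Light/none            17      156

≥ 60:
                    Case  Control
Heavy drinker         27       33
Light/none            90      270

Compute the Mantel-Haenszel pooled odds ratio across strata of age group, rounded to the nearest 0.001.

3.805

OR_MH = Σ(aᵢdᵢ/nᵢ) / Σ(bᵢcᵢ/nᵢ), where nᵢ is the stratum total.
Stratum 1 (< 40): n = 763; a·d/n = 292·218/763 = 83.4286; b·c/n = 69·184/763 = 16.6396
Stratum 2 (40–59): n = 321; a·d/n = 28·156/321 = 13.6075; b·c/n = 120·17/321 = 6.3551
Stratum 3 (≥ 60): n = 420; a·d/n = 27·270/420 = 17.3571; b·c/n = 33·90/420 = 7.0714
OR_MH = (83.4286 + 13.6075 + 17.3571) / (16.6396 + 6.3551 + 7.0714) = 114.3932 / 30.0661 = 3.80472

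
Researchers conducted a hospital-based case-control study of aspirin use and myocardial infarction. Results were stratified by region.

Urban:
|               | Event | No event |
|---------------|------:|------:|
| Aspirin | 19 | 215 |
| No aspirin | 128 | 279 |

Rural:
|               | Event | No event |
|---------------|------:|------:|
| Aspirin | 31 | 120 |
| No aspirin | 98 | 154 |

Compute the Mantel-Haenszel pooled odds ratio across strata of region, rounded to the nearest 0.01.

0.28

OR_MH = Σ(aᵢdᵢ/nᵢ) / Σ(bᵢcᵢ/nᵢ), where nᵢ is the stratum total.
Stratum 1 (Urban): n = 641; a·d/n = 19·279/641 = 8.2699; b·c/n = 215·128/641 = 42.9329
Stratum 2 (Rural): n = 403; a·d/n = 31·154/403 = 11.8462; b·c/n = 120·98/403 = 29.1811
OR_MH = (8.2699 + 11.8462) / (42.9329 + 29.1811) = 20.1160 / 72.1141 = 0.27895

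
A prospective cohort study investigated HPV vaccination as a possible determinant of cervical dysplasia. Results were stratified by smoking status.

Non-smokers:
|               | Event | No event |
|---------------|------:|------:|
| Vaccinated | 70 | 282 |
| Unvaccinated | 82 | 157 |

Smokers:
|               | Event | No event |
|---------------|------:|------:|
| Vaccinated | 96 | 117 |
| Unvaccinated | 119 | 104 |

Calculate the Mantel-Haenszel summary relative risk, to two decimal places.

RR_MH = Σ(aᵢ·n₀ᵢ/nᵢ) / Σ(cᵢ·n₁ᵢ/nᵢ), with n₁ᵢ = aᵢ+bᵢ (exposed), n₀ᵢ = cᵢ+dᵢ (unexposed), nᵢ = n₁ᵢ+n₀ᵢ.
Stratum 1 (Non-smokers): n₁ = 352, n₀ = 239, n = 591; a·n₀/n = 70·239/591 = 28.3080; c·n₁/n = 82·352/591 = 48.8393
Stratum 2 (Smokers): n₁ = 213, n₀ = 223, n = 436; a·n₀/n = 96·223/436 = 49.1009; c·n₁/n = 119·213/436 = 58.1353
RR_MH = (28.3080 + 49.1009) / (48.8393 + 58.1353) = 77.4089 / 106.9746 = 0.72362

0.72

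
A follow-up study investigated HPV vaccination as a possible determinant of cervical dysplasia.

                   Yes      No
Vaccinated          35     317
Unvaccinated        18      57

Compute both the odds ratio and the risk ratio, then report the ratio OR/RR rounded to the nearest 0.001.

Cells: a = 35, b = 317, c = 18, d = 57.
OR = (35·57)/(317·18) = 1995/5706 = 0.34963
Risk in exposed = 35/352 = 0.09943; risk in unexposed = 18/75 = 0.24000; RR = 0.41430
OR/RR = 0.34963 / 0.41430 = 0.84391
The outcome is not rare, so the OR lies further from 1 than the RR.

0.844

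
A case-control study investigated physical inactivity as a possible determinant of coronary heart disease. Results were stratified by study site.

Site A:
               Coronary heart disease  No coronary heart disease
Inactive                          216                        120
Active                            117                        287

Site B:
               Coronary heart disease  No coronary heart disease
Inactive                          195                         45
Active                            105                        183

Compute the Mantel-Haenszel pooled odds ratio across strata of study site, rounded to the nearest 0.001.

OR_MH = Σ(aᵢdᵢ/nᵢ) / Σ(bᵢcᵢ/nᵢ), where nᵢ is the stratum total.
Stratum 1 (Site A): n = 740; a·d/n = 216·287/740 = 83.7730; b·c/n = 120·117/740 = 18.9730
Stratum 2 (Site B): n = 528; a·d/n = 195·183/528 = 67.5852; b·c/n = 45·105/528 = 8.9489
OR_MH = (83.7730 + 67.5852) / (18.9730 + 8.9489) = 151.3582 / 27.9218 = 5.42078

5.421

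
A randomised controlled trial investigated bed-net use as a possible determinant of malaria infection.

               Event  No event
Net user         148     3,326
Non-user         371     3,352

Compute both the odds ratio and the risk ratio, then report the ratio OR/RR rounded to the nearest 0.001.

Cells: a = 148, b = 3326, c = 371, d = 3352.
OR = (148·3352)/(3326·371) = 496096/1233946 = 0.40204
Risk in exposed = 148/3474 = 0.04260; risk in unexposed = 371/3723 = 0.09965; RR = 0.42751
OR/RR = 0.40204 / 0.42751 = 0.94041
The outcome is rare in both groups, so OR ≈ RR (ratio near 1).

0.940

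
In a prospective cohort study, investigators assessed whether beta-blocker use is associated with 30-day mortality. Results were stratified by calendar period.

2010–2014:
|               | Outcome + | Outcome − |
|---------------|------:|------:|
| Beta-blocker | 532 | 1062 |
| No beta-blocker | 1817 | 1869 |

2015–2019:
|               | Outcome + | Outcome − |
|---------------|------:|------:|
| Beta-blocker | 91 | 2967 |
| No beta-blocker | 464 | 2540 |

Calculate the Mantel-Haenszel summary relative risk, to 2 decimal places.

RR_MH = Σ(aᵢ·n₀ᵢ/nᵢ) / Σ(cᵢ·n₁ᵢ/nᵢ), with n₁ᵢ = aᵢ+bᵢ (exposed), n₀ᵢ = cᵢ+dᵢ (unexposed), nᵢ = n₁ᵢ+n₀ᵢ.
Stratum 1 (2010–2014): n₁ = 1594, n₀ = 3686, n = 5280; a·n₀/n = 532·3686/5280 = 371.3924; c·n₁/n = 1817·1594/5280 = 548.5413
Stratum 2 (2015–2019): n₁ = 3058, n₀ = 3004, n = 6062; a·n₀/n = 91·3004/6062 = 45.0947; c·n₁/n = 464·3058/6062 = 234.0666
RR_MH = (371.3924 + 45.0947) / (548.5413 + 234.0666) = 416.4871 / 782.6079 = 0.53218

0.53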